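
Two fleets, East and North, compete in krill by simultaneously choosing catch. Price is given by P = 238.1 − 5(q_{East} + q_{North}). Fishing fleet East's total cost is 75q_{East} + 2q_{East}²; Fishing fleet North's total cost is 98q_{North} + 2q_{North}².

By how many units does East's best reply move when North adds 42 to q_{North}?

-15

Fishing fleet East's profit: π = q_{East}(238.1 − 5(q_{East} + q_{North})) − 75q_{East} − 2q_{East}².
∂π/∂q_{East} = 163.1 − 14q_{East} − 5q_{North} = 0, so q_{East} = 11.65 − (5/14)q_{North}.
The reaction-function slope is −5/14, so a 42-unit rise in q_{North} moves q_{East} by −5/14 × 42 = −15. East's best response falls — the actions are strategic substitutes.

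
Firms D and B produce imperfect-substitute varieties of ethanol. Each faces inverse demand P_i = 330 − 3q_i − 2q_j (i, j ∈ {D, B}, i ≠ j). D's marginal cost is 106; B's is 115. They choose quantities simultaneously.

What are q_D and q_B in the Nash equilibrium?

Firm D's profit: π = q_D(330 − 3q_D − 2q_B) − 106q_D.
∂π/∂q_D = 224 − 6q_D − 2q_B = 0 ⇒ q_D = 112/3 − (1/3)q_B.
Similarly q_B = 215/6 − (1/3)q_D.
Plugging q_B into D's best response: q_D = 112/3 − (1/3)(215/6 − (1/3)q_D) ⇒ (8/9)q_D = 457/18, so q_D = 28.5625.
Then q_B = 215/6 − (1/3)·28.5625 = 26.3125.

28.5625, 26.3125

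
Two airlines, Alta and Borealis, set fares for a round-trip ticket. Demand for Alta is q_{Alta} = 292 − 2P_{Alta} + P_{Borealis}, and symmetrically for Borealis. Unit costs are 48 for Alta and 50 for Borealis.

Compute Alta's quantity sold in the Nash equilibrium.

163.2

Alta's profit: π = (P_{Alta} − 48)(292 − 2P_{Alta} + P_{Borealis}).
∂π/∂P_{Alta} = 388 − 4P_{Alta} + P_{Borealis} = 0 ⇒ P_{Alta} = 97 + 0.25P_{Borealis}.
Similarly P_{Borealis} = 98 + 0.25P_{Alta}.
Plugging P_{Borealis} into Alta's best response: P_{Alta} = 97 + 0.25(98 + 0.25P_{Alta}) ⇒ 0.9375P_{Alta} = 121.5, so P_{Alta} = 129.6.
Then P_{Borealis} = 98 + 0.25·129.6 = 130.4.
q_{Alta} = 292 − 2·129.6 + 130.4 = 163.2.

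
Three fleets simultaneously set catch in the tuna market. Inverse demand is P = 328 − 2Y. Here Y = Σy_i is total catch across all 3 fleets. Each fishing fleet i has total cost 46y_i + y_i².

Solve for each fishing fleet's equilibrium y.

A representative fishing fleet's profit is π_i = y_i(328 − 2Y) − 46y_i − y_i², with Y = y_i + Σ_{j≠i} y_j.
First-order condition: 282 − 6y_i − 2Σ_{j≠i} y_j = 0.
With identical fishing fleets, set every y_j = y: then 282 − 6y − 4y = 0, i.e. y = 282/10 = 28.2.

28.2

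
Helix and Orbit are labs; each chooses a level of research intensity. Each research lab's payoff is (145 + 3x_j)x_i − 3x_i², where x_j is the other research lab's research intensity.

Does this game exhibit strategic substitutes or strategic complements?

Helix's payoff is (145 + 3x_O)x_H − 3x_H².
∂π/∂x_H = 145 + 3x_O − 6x_H = 0, so x_H = 145/6 + 0.5x_O.
The best-response slope dx_H/dx_O = 0.5 > 0: the reaction function is upward-sloping, so the choices are strategic complements.

strategic complements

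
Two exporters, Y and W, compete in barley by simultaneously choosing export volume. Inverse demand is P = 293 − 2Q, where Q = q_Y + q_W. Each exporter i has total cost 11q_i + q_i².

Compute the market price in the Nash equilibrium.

Exporter Y's profit: π = q_Y(293 − 2(q_Y + q_W)) − 11q_Y − q_Y².
∂π/∂q_Y = 282 − 6q_Y − 2q_W = 0, so q_Y = 47 − (1/3)q_W.
By symmetry q_W = q_Y; substituting into the reaction function, (4/3)q_Y = 47 and q_Y = 35.25.
Equilibrium price: P = 293 − 2·70.5 = 152.

152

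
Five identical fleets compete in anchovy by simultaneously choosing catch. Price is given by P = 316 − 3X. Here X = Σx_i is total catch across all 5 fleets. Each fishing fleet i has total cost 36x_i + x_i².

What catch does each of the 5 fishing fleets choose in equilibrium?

A representative fishing fleet's profit is π_i = x_i(316 − 3X) − 36x_i − x_i², with X = x_i + Σ_{j≠i} x_j.
First-order condition: 280 − 8x_i − 3Σ_{j≠i} x_j = 0.
In a symmetric equilibrium every fishing fleet chooses the same x, so Σ_{j≠i} x_j = 4x. The condition becomes 280 − 20x = 0, giving x = 280/20 = 14.

14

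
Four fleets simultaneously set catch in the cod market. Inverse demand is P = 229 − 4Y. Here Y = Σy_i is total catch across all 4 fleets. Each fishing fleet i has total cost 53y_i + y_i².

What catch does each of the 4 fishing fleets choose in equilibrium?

A representative fishing fleet's profit is π_i = y_i(229 − 4Y) − 53y_i − y_i², with Y = y_i + Σ_{j≠i} y_j.
First-order condition: 176 − 10y_i − 4Σ_{j≠i} y_j = 0.
Imposing symmetry (y_j = y for all j) turns Σ_{j≠i} y_j into 3y, so 176 = 22y and y = 8.

8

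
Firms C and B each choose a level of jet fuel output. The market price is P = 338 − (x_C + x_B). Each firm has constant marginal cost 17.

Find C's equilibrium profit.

11449

Firm C's profit: π = x_C(338 − (x_C + x_B)) − 17x_C.
∂π/∂x_C = 321 − 2x_C − x_B = 0, so x_C = 160.5 − 0.5x_B.
By symmetry x_B = x_C; substituting into the reaction function, 1.5x_C = 160.5 and x_C = 107.
Price P = 338 − 214 = 124.
C's profit: (124 − 17)·107 = 11449.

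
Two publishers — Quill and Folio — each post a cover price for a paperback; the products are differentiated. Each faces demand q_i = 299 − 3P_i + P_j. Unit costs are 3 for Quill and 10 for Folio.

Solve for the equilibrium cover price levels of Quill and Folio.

Quill's profit: π = (P_{Quill} − 3)(299 − 3P_{Quill} + P_{Folio}).
∂π/∂P_{Quill} = 308 − 6P_{Quill} + P_{Folio} = 0 ⇒ P_{Quill} = 154/3 + (1/6)P_{Folio}.
Similarly P_{Folio} = 329/6 + (1/6)P_{Quill}.
Solving the two reaction functions simultaneously: (1 − (1/6)(1/6))P_{Quill} = 154/3 + (1/6)·(329/6), so (35/36)P_{Quill} = 2177/36 and P_{Quill} = 62.2.
Then P_{Folio} = 329/6 + (1/6)·62.2 = 65.2.

62.2, 65.2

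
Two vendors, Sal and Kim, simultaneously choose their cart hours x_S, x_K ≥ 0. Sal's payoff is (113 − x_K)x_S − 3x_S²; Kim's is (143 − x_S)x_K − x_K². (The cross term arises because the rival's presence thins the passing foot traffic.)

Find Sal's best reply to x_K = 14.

16.5

Expanding Sal's payoff: 113x_S − x_Kx_S − 3x_S².
∂π/∂x_S = 113 − x_K − 6x_S = 0, so x_S = 113/6 − (1/6)x_K.
At x_K = 14: x_S = 113/6 − (1/6)·14 = 16.5.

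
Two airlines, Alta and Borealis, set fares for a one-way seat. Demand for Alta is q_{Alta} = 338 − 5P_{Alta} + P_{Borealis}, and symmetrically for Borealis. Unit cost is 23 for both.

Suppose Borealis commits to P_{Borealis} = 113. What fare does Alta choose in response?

Alta's profit: π = (P_{Alta} − 23)(338 − 5P_{Alta} + P_{Borealis}).
∂π/∂P_{Alta} = 453 − 10P_{Alta} + P_{Borealis} = 0 ⇒ P_{Alta} = 45.3 + 0.1P_{Borealis}.
At P_{Borealis} = 113: P_{Alta} = 45.3 + 0.1·113 = 56.6.

56.6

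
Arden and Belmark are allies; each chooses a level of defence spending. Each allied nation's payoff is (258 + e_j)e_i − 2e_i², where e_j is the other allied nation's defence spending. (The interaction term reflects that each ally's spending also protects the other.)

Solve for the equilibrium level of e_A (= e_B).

86

Arden's payoff is (258 + e_B)e_A − 2e_A².
∂π/∂e_A = 258 + e_B − 4e_A = 0, so e_A = 64.5 + 0.25e_B.
Setting e_A = e_B in the reaction function: e_A = 64.5 + 0.25e_A, so e_A = 64.5 / 0.75 = 86.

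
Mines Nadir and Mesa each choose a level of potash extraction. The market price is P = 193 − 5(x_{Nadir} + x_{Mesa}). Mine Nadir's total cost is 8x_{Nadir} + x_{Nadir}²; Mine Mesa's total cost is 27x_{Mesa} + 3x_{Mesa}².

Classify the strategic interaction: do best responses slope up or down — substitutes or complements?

strategic substitutes

Mine Nadir's profit: π = x_{Nadir}(193 − 5(x_{Nadir} + x_{Mesa})) − 8x_{Nadir} − x_{Nadir}².
∂π/∂x_{Nadir} = 185 − 12x_{Nadir} − 5x_{Mesa} = 0, so x_{Nadir} = 185/12 − (5/12)x_{Mesa}.
The best-response slope dx_{Nadir}/dx_{Mesa} = −5/12 < 0: the reaction function is downward-sloping, so the choices are strategic substitutes.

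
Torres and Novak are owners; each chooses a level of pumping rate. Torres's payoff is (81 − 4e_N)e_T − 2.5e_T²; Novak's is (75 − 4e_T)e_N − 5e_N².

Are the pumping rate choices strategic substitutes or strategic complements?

strategic substitutes

Expanding Torres's payoff: 81e_T − 4e_Ne_T − 2.5e_T².
∂π/∂e_T = 81 − 4e_N − 5e_T = 0, so e_T = 16.2 − 0.8e_N.
The best-response slope de_T/de_N = −0.8 < 0: the reaction function is downward-sloping, so the choices are strategic substitutes.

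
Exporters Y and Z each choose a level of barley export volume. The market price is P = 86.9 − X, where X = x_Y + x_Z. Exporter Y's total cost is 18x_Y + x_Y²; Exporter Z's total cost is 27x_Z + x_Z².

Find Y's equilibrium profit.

413.5688

Exporter Y's profit: π = x_Y(86.9 − (x_Y + x_Z)) − 18x_Y − x_Y².
∂π/∂x_Y = 68.9 − 4x_Y − x_Z = 0, so x_Y = 17.225 − 0.25x_Z.
By the same steps for Z: x_Z = 14.975 − 0.25x_Y.
Substituting the second reaction function into the first: x_Y = 17.225 − 0.25(14.975 − 0.25x_Y), which gives 0.9375x_Y = 2157/160 ⇒ x_Y = 14.38.
Then x_Z = 14.975 − 0.25·14.38 = 11.38.
Price P = 86.9 − 25.76 = 61.14.
Y's profit: (61.14 − 18)·14.38 − (14.38)² = 413.5688.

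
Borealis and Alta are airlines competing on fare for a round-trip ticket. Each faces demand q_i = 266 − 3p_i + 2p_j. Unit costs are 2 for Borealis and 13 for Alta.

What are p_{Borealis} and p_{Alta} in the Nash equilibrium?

70.0625, 74.1875

Borealis's profit: π = (p_{Borealis} − 2)(266 − 3p_{Borealis} + 2p_{Alta}).
∂π/∂p_{Borealis} = 272 − 6p_{Borealis} + 2p_{Alta} = 0 ⇒ p_{Borealis} = 136/3 + (1/3)p_{Alta}.
Similarly p_{Alta} = 305/6 + (1/3)p_{Borealis}.
Solving the two reaction functions simultaneously: (1 − (1/3)(1/3))p_{Borealis} = 136/3 + (1/3)·(305/6), so (8/9)p_{Borealis} = 1121/18 and p_{Borealis} = 70.0625.
Then p_{Alta} = 305/6 + (1/3)·70.0625 = 74.1875.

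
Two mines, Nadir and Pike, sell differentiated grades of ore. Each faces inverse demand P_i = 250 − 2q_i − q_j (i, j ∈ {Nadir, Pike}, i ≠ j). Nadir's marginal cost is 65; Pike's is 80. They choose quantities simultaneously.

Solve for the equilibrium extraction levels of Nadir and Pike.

38, 33

Mine Nadir's profit: π = q_{Nadir}(250 − 2q_{Nadir} − q_{Pike}) − 65q_{Nadir}.
∂π/∂q_{Nadir} = 185 − 4q_{Nadir} − q_{Pike} = 0 ⇒ q_{Nadir} = 46.25 − 0.25q_{Pike}.
Similarly q_{Pike} = 42.5 − 0.25q_{Nadir}.
Solving the two reaction functions simultaneously: (1 − (−0.25)(−0.25))q_{Nadir} = 46.25 − 0.25·42.5, so 0.9375q_{Nadir} = 35.625 and q_{Nadir} = 38.
Then q_{Pike} = 42.5 − 0.25·38 = 33.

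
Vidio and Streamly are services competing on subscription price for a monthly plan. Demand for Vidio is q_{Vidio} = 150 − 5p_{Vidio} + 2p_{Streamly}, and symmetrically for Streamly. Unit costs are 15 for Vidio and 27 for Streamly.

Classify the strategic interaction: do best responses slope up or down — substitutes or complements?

Vidio's profit: π = (p_{Vidio} − 15)(150 − 5p_{Vidio} + 2p_{Streamly}).
∂π/∂p_{Vidio} = 225 − 10p_{Vidio} + 2p_{Streamly} = 0 ⇒ p_{Vidio} = 22.5 + 0.2p_{Streamly}.
The best-response slope dp_{Vidio}/dp_{Streamly} = 0.2 > 0: the reaction function is upward-sloping, so the choices are strategic complements.

strategic complements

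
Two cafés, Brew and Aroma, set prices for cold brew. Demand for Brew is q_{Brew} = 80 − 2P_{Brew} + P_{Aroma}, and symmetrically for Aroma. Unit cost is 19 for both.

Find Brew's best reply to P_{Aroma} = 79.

Brew's profit: π = (P_{Brew} − 19)(80 − 2P_{Brew} + P_{Aroma}).
∂π/∂P_{Brew} = 118 − 4P_{Brew} + P_{Aroma} = 0 ⇒ P_{Brew} = 29.5 + 0.25P_{Aroma}.
At P_{Aroma} = 79: P_{Brew} = 29.5 + 0.25·79 = 49.25.

49.25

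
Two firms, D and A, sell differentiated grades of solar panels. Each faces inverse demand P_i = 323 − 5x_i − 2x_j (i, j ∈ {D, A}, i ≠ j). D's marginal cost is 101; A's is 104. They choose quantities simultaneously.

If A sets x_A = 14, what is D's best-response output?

Firm D's profit: π = x_D(323 − 5x_D − 2x_A) − 101x_D.
∂π/∂x_D = 222 − 10x_D − 2x_A = 0 ⇒ x_D = 22.2 − 0.2x_A.
At x_A = 14: x_D = 22.2 − 0.2·14 = 19.4.

19.4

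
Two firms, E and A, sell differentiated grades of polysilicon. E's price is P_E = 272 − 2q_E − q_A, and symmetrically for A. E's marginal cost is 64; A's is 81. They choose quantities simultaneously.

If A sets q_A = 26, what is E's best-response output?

Firm E's profit: π = q_E(272 − 2q_E − q_A) − 64q_E.
∂π/∂q_E = 208 − 4q_E − q_A = 0 ⇒ q_E = 52 − 0.25q_A.
At q_A = 26: q_E = 52 − 0.25·26 = 45.5.

45.5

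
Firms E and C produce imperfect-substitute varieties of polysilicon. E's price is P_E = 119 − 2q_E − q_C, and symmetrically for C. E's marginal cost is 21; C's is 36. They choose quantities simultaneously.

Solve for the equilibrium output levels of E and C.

20.6, 15.6

Firm E's profit: π = q_E(119 − 2q_E − q_C) − 21q_E.
∂π/∂q_E = 98 − 4q_E − q_C = 0 ⇒ q_E = 24.5 − 0.25q_C.
Similarly q_C = 20.75 − 0.25q_E.
Solving the two reaction functions simultaneously: (1 − (−0.25)(−0.25))q_E = 24.5 − 0.25·20.75, so 0.9375q_E = 19.3125 and q_E = 20.6.
Then q_C = 20.75 − 0.25·20.6 = 15.6.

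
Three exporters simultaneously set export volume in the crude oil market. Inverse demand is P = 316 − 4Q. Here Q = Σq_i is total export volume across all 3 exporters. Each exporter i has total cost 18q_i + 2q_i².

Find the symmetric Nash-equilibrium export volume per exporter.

14.9

A representative exporter's profit is π_i = q_i(316 − 4Q) − 18q_i − 2q_i², with Q = q_i + Σ_{j≠i} q_j.
First-order condition: 298 − 12q_i − 4Σ_{j≠i} q_j = 0.
Imposing symmetry (q_j = q for all j) turns Σ_{j≠i} q_j into 2q, so 298 = 20q and q = 14.9.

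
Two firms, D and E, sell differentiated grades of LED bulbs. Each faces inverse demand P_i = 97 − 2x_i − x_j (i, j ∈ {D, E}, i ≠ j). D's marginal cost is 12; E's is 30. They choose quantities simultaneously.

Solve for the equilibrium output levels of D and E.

Firm D's profit: π = x_D(97 − 2x_D − x_E) − 12x_D.
∂π/∂x_D = 85 − 4x_D − x_E = 0 ⇒ x_D = 21.25 − 0.25x_E.
Similarly x_E = 16.75 − 0.25x_D.
Substituting the second reaction function into the first: x_D = 21.25 − 0.25(16.75 − 0.25x_D), which gives 0.9375x_D = 17.0625 ⇒ x_D = 18.2.
Then x_E = 16.75 − 0.25·18.2 = 12.2.

18.2, 12.2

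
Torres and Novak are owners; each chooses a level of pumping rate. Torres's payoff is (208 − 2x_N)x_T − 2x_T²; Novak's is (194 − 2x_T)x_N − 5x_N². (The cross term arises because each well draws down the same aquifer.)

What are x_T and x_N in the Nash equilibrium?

47, 10

Expanding Torres's payoff: 208x_T − 2x_Nx_T − 2x_T².
∂π/∂x_T = 208 − 2x_N − 4x_T = 0, so x_T = 52 − 0.5x_N.
Likewise for Novak: x_N = 19.4 − 0.2x_T.
Substituting the second reaction function into the first: x_T = 52 − 0.5(19.4 − 0.2x_T), which gives 0.9x_T = 42.3 ⇒ x_T = 47.
Then x_N = 19.4 − 0.2·47 = 10.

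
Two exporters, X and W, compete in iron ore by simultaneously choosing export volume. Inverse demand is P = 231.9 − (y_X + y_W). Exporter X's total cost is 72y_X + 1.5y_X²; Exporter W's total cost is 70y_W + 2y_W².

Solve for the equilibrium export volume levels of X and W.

27.5, 22.4

Exporter X's profit: π = y_X(231.9 − (y_X + y_W)) − 72y_X − 1.5y_X².
∂π/∂y_X = 159.9 − 5y_X − y_W = 0, so y_X = 31.98 − 0.2y_W.
For W: ∂π/∂y_W = 161.9 − 6y_W − y_X = 0 ⇒ y_W = 1619/60 − (1/6)y_X.
Plugging y_W into X's best response: y_X = 31.98 − 0.2(1619/60 − (1/6)y_X) ⇒ (29/30)y_X = 319/12, so y_X = 27.5.
Then y_W = 1619/60 − (1/6)·27.5 = 22.4.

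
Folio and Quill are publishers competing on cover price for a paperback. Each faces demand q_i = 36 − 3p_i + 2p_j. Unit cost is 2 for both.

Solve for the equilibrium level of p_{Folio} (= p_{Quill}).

Folio's profit: π = (p_{Folio} − 2)(36 − 3p_{Folio} + 2p_{Quill}).
∂π/∂p_{Folio} = 42 − 6p_{Folio} + 2p_{Quill} = 0 ⇒ p_{Folio} = 7 + (1/3)p_{Quill}.
Setting p_{Folio} = p_{Quill} in the reaction function: p_{Folio} = 7 + (1/3)p_{Folio}, so p_{Folio} = 7 / (2/3) = 10.5.

10.5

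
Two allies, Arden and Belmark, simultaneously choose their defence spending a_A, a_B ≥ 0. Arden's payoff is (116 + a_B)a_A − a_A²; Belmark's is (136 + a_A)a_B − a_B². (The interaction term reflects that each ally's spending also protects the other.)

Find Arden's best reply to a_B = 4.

60

Expanding Arden's payoff: 116a_A + a_Ba_A − a_A².
∂π/∂a_A = 116 + a_B − 2a_A = 0, so a_A = 58 + 0.5a_B.
At a_B = 4: a_A = 58 + 0.5·4 = 60.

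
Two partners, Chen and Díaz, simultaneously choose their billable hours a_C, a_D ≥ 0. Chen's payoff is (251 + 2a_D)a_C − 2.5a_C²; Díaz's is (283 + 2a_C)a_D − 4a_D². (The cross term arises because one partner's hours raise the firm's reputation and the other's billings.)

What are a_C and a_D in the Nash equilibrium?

Expanding Chen's payoff: 251a_C + 2a_Da_C − 2.5a_C².
∂π/∂a_C = 251 + 2a_D − 5a_C = 0, so a_C = 50.2 + 0.4a_D.
Likewise for Díaz: a_D = 35.375 + 0.25a_C.
Substituting the second reaction function into the first: a_C = 50.2 + 0.4(35.375 + 0.25a_C), which gives 0.9a_C = 64.35 ⇒ a_C = 71.5.
Then a_D = 35.375 + 0.25·71.5 = 53.25.

71.5, 53.25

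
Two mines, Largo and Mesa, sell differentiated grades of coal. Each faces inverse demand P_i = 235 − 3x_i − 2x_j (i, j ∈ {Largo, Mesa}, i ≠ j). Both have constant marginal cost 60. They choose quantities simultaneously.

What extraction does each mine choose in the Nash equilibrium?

21.875

Mine Largo's profit: π = x_{Largo}(235 − 3x_{Largo} − 2x_{Mesa}) − 60x_{Largo}.
∂π/∂x_{Largo} = 175 − 6x_{Largo} − 2x_{Mesa} = 0 ⇒ x_{Largo} = 175/6 − (1/3)x_{Mesa}.
By symmetry x_{Mesa} = x_{Largo}; substituting into the reaction function, (4/3)x_{Largo} = 175/6 and x_{Largo} = 21.875.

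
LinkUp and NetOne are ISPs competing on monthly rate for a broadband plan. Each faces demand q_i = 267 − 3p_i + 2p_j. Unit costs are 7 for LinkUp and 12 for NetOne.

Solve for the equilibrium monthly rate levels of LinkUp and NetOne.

LinkUp's profit: π = (p_{LinkUp} − 7)(267 − 3p_{LinkUp} + 2p_{NetOne}).
∂π/∂p_{LinkUp} = 288 − 6p_{LinkUp} + 2p_{NetOne} = 0 ⇒ p_{LinkUp} = 48 + (1/3)p_{NetOne}.
Similarly p_{NetOne} = 50.5 + (1/3)p_{LinkUp}.
Substituting the second reaction function into the first: p_{LinkUp} = 48 + (1/3)(50.5 + (1/3)p_{LinkUp}), which gives (8/9)p_{LinkUp} = 389/6 ⇒ p_{LinkUp} = 72.9375.
Then p_{NetOne} = 50.5 + (1/3)·72.9375 = 74.8125.

72.9375, 74.8125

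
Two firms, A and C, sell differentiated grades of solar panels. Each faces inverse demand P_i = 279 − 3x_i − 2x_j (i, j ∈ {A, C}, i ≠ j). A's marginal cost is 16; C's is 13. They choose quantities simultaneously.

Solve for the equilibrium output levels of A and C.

Firm A's profit: π = x_A(279 − 3x_A − 2x_C) − 16x_A.
∂π/∂x_A = 263 − 6x_A − 2x_C = 0 ⇒ x_A = 263/6 − (1/3)x_C.
Similarly x_C = 133/3 − (1/3)x_A.
Substituting the second reaction function into the first: x_A = 263/6 − (1/3)(133/3 − (1/3)x_A), which gives (8/9)x_A = 523/18 ⇒ x_A = 32.6875.
Then x_C = 133/3 − (1/3)·32.6875 = 33.4375.

32.6875, 33.4375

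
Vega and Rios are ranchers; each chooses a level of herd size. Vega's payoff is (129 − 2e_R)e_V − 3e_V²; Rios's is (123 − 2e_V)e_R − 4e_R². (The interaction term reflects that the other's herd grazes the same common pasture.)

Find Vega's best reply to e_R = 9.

Expanding Vega's payoff: 129e_V − 2e_Re_V − 3e_V².
∂π/∂e_V = 129 − 2e_R − 6e_V = 0, so e_V = 21.5 − (1/3)e_R.
At e_R = 9: e_V = 21.5 − (1/3)·9 = 18.5.

18.5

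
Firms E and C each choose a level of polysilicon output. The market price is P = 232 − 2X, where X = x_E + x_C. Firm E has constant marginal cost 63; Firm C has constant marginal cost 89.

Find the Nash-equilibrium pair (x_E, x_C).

Firm E's profit: π = x_E(232 − 2(x_E + x_C)) − 63x_E.
∂π/∂x_E = 169 − 4x_E − 2x_C = 0, so x_E = 42.25 − 0.5x_C.
By the same steps for C: x_C = 35.75 − 0.5x_E.
Substituting the second reaction function into the first: x_E = 42.25 − 0.5(35.75 − 0.5x_E), which gives 0.75x_E = 24.375 ⇒ x_E = 32.5.
Then x_C = 35.75 − 0.5·32.5 = 19.5.

32.5, 19.5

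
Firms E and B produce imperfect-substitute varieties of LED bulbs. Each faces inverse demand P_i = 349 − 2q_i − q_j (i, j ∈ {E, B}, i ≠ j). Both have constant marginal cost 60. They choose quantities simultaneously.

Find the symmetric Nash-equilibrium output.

Firm E's profit: π = q_E(349 − 2q_E − q_B) − 60q_E.
∂π/∂q_E = 289 − 4q_E − q_B = 0 ⇒ q_E = 72.25 − 0.25q_B.
By symmetry q_B = q_E; substituting into the reaction function, 1.25q_E = 72.25 and q_E = 57.8.

57.8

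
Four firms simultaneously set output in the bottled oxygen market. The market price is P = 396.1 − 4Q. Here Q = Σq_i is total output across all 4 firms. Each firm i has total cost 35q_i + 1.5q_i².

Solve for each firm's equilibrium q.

15.7

A representative firm's profit is π_i = q_i(396.1 − 4Q) − 35q_i − 1.5q_i², with Q = q_i + Σ_{j≠i} q_j.
First-order condition: 361.1 − 11q_i − 4Σ_{j≠i} q_j = 0.
Imposing symmetry (q_j = q for all j) turns Σ_{j≠i} q_j into 3q, so 361.1 = 23q and q = 15.7.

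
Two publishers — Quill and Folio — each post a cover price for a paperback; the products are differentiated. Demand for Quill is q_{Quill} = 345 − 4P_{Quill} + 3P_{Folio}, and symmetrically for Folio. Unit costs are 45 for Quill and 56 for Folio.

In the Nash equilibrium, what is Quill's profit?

Quill's profit: π = (P_{Quill} − 45)(345 − 4P_{Quill} + 3P_{Folio}).
∂π/∂P_{Quill} = 525 − 8P_{Quill} + 3P_{Folio} = 0 ⇒ P_{Quill} = 65.625 + 0.375P_{Folio}.
Similarly P_{Folio} = 71.125 + 0.375P_{Quill}.
Substituting the second reaction function into the first: P_{Quill} = 65.625 + 0.375(71.125 + 0.375P_{Quill}), which gives (55/64)P_{Quill} = 5907/64 ⇒ P_{Quill} = 107.4.
Then P_{Folio} = 71.125 + 0.375·107.4 = 111.4.
q_{Quill} = 345 − 4·107.4 + 3·111.4 = 249.6.
Profit = (107.4 − 45)·249.6 = 15575.04.

15575.04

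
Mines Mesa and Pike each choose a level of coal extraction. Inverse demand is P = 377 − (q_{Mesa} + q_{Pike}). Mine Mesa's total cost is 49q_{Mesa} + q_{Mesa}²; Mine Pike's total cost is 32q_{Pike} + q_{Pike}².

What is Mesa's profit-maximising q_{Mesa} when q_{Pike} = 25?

Mine Mesa's profit: π = q_{Mesa}(377 − (q_{Mesa} + q_{Pike})) − 49q_{Mesa} − q_{Mesa}².
∂π/∂q_{Mesa} = 328 − 4q_{Mesa} − q_{Pike} = 0, so q_{Mesa} = 82 − 0.25q_{Pike}.
At q_{Pike} = 25: q_{Mesa} = 82 − 0.25·25 = 75.75.

75.75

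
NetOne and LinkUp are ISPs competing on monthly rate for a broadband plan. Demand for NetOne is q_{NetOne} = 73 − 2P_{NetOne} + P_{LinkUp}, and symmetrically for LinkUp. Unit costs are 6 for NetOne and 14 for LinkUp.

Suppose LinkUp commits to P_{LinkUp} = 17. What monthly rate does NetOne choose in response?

25.5

NetOne's profit: π = (P_{NetOne} − 6)(73 − 2P_{NetOne} + P_{LinkUp}).
∂π/∂P_{NetOne} = 85 − 4P_{NetOne} + P_{LinkUp} = 0 ⇒ P_{NetOne} = 21.25 + 0.25P_{LinkUp}.
At P_{LinkUp} = 17: P_{NetOne} = 21.25 + 0.25·17 = 25.5.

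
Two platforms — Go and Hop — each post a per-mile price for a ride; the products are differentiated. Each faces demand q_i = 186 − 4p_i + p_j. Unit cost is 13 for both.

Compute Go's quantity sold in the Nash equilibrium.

84

Go's profit: π = (p_{Go} − 13)(186 − 4p_{Go} + p_{Hop}).
∂π/∂p_{Go} = 238 − 8p_{Go} + p_{Hop} = 0 ⇒ p_{Go} = 29.75 + 0.125p_{Hop}.
By symmetry p_{Hop} = p_{Go}; substituting into the reaction function, 0.875p_{Go} = 29.75 and p_{Go} = 34.
q_{Go} = 186 − 4·34 + 34 = 84.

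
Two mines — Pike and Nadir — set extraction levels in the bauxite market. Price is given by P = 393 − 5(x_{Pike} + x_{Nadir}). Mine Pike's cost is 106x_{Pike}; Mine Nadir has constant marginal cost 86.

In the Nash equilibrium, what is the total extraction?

Mine Pike's profit: π = x_{Pike}(393 − 5(x_{Pike} + x_{Nadir})) − 106x_{Pike}.
∂π/∂x_{Pike} = 287 − 10x_{Pike} − 5x_{Nadir} = 0, so x_{Pike} = 28.7 − 0.5x_{Nadir}.
By the same steps for Nadir: x_{Nadir} = 30.7 − 0.5x_{Pike}.
Plugging x_{Nadir} into Pike's best response: x_{Pike} = 28.7 − 0.5(30.7 − 0.5x_{Pike}) ⇒ 0.75x_{Pike} = 13.35, so x_{Pike} = 17.8.
Then x_{Nadir} = 30.7 − 0.5·17.8 = 21.8.
Total extraction: 17.8 + 21.8 = 39.6.

39.6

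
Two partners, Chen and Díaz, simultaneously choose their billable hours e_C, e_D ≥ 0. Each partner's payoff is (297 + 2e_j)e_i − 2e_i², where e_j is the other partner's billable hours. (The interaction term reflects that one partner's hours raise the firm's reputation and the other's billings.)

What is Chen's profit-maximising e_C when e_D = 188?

Chen's payoff is (297 + 2e_D)e_C − 2e_C².
∂π/∂e_C = 297 + 2e_D − 4e_C = 0, so e_C = 74.25 + 0.5e_D.
At e_D = 188: e_C = 74.25 + 0.5·188 = 168.25.

168.25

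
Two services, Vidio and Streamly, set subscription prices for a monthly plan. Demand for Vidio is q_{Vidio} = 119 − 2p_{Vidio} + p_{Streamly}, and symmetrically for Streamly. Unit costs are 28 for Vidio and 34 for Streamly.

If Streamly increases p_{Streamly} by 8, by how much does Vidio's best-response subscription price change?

2

Vidio's profit: π = (p_{Vidio} − 28)(119 − 2p_{Vidio} + p_{Streamly}).
∂π/∂p_{Vidio} = 175 − 4p_{Vidio} + p_{Streamly} = 0 ⇒ p_{Vidio} = 43.75 + 0.25p_{Streamly}.
The reaction-function slope is 0.25, so an 8-unit rise in p_{Streamly} moves p_{Vidio} by 0.25 × 8 = 2. Vidio's best response rises — the actions are strategic complements.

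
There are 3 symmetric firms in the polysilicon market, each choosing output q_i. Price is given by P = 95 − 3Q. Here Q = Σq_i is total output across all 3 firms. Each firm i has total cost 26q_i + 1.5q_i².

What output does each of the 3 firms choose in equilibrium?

4.6

A representative firm's profit is π_i = q_i(95 − 3Q) − 26q_i − 1.5q_i², with Q = q_i + Σ_{j≠i} q_j.
First-order condition: 69 − 9q_i − 3Σ_{j≠i} q_j = 0.
In a symmetric equilibrium every firm chooses the same q, so Σ_{j≠i} q_j = 2q. The condition becomes 69 − 15q = 0, giving q = 69/15 = 4.6.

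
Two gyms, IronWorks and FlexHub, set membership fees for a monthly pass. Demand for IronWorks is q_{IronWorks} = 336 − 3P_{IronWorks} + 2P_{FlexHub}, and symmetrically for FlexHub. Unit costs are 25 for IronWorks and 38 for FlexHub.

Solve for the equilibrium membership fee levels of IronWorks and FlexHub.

105.1875, 110.0625

IronWorks's profit: π = (P_{IronWorks} − 25)(336 − 3P_{IronWorks} + 2P_{FlexHub}).
∂π/∂P_{IronWorks} = 411 − 6P_{IronWorks} + 2P_{FlexHub} = 0 ⇒ P_{IronWorks} = 68.5 + (1/3)P_{FlexHub}.
Similarly P_{FlexHub} = 75 + (1/3)P_{IronWorks}.
Substituting the second reaction function into the first: P_{IronWorks} = 68.5 + (1/3)(75 + (1/3)P_{IronWorks}), which gives (8/9)P_{IronWorks} = 93.5 ⇒ P_{IronWorks} = 105.1875.
Then P_{FlexHub} = 75 + (1/3)·105.1875 = 110.0625.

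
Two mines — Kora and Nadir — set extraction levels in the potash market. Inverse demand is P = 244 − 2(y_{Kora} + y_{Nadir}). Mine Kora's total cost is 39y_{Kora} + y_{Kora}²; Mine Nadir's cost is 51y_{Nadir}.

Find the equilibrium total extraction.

59.1

Mine Kora's profit: π = y_{Kora}(244 − 2(y_{Kora} + y_{Nadir})) − 39y_{Kora} − y_{Kora}².
∂π/∂y_{Kora} = 205 − 6y_{Kora} − 2y_{Nadir} = 0, so y_{Kora} = 205/6 − (1/3)y_{Nadir}.
For Nadir: ∂π/∂y_{Nadir} = 193 − 4y_{Nadir} − 2y_{Kora} = 0 ⇒ y_{Nadir} = 48.25 − 0.5y_{Kora}.
Substituting the second reaction function into the first: y_{Kora} = 205/6 − (1/3)(48.25 − 0.5y_{Kora}), which gives (5/6)y_{Kora} = 217/12 ⇒ y_{Kora} = 21.7.
Then y_{Nadir} = 48.25 − 0.5·21.7 = 37.4.
Total extraction: 21.7 + 37.4 = 59.1.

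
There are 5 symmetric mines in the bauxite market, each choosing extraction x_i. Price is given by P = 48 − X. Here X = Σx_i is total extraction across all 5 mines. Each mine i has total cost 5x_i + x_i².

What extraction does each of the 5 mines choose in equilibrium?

5.375

A representative mine's profit is π_i = x_i(48 − X) − 5x_i − x_i², with X = x_i + Σ_{j≠i} x_j.
First-order condition: 43 − 4x_i − Σ_{j≠i} x_j = 0.
With identical mines, set every x_j = x: then 43 − 4x − 4x = 0, i.e. x = 43/8 = 5.375.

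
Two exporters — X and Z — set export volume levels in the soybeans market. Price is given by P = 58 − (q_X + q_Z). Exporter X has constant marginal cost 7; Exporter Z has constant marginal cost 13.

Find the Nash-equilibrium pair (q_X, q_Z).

Exporter X's profit: π = q_X(58 − (q_X + q_Z)) − 7q_X.
∂π/∂q_X = 51 − 2q_X − q_Z = 0, so q_X = 25.5 − 0.5q_Z.
By the same steps for Z: q_Z = 22.5 − 0.5q_X.
Plugging q_Z into X's best response: q_X = 25.5 − 0.5(22.5 − 0.5q_X) ⇒ 0.75q_X = 14.25, so q_X = 19.
Then q_Z = 22.5 − 0.5·19 = 13.

19, 13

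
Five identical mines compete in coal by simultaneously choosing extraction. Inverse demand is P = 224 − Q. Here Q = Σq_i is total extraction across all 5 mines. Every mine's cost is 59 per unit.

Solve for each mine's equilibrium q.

27.5

A representative mine's profit is π_i = q_i(224 − Q) − 59q_i, with Q = q_i + Σ_{j≠i} q_j.
First-order condition: 165 − 2q_i − Σ_{j≠i} q_j = 0.
With identical mines, set every q_j = q: then 165 − 2q − 4q = 0, i.e. q = 165/6 = 27.5.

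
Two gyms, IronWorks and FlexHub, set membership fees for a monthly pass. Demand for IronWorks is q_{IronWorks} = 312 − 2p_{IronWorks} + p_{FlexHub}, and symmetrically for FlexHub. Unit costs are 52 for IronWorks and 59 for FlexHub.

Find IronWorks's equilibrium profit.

IronWorks's profit: π = (p_{IronWorks} − 52)(312 − 2p_{IronWorks} + p_{FlexHub}).
∂π/∂p_{IronWorks} = 416 − 4p_{IronWorks} + p_{FlexHub} = 0 ⇒ p_{IronWorks} = 104 + 0.25p_{FlexHub}.
Similarly p_{FlexHub} = 107.5 + 0.25p_{IronWorks}.
Solving the two reaction functions simultaneously: (1 − (0.25)(0.25))p_{IronWorks} = 104 + 0.25·107.5, so 0.9375p_{IronWorks} = 130.875 and p_{IronWorks} = 139.6.
Then p_{FlexHub} = 107.5 + 0.25·139.6 = 142.4.
q_{IronWorks} = 312 − 2·139.6 + 142.4 = 175.2.
Profit = (139.6 − 52)·175.2 = 15347.52.

15347.52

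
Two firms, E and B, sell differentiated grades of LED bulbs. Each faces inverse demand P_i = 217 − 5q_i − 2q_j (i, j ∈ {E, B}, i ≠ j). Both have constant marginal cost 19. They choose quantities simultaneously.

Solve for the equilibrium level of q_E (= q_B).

Firm E's profit: π = q_E(217 − 5q_E − 2q_B) − 19q_E.
∂π/∂q_E = 198 − 10q_E − 2q_B = 0 ⇒ q_E = 19.8 − 0.2q_B.
The game is symmetric, so in equilibrium q_B = q_E: the reaction function gives 1.2q_E = 19.8, hence q_E = 16.5.

16.5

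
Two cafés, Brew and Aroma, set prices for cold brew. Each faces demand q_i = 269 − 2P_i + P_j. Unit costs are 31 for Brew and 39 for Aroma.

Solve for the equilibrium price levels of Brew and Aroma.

111.4, 114.6

Brew's profit: π = (P_{Brew} − 31)(269 − 2P_{Brew} + P_{Aroma}).
∂π/∂P_{Brew} = 331 − 4P_{Brew} + P_{Aroma} = 0 ⇒ P_{Brew} = 82.75 + 0.25P_{Aroma}.
Similarly P_{Aroma} = 86.75 + 0.25P_{Brew}.
Solving the two reaction functions simultaneously: (1 − (0.25)(0.25))P_{Brew} = 82.75 + 0.25·86.75, so 0.9375P_{Brew} = 104.4375 and P_{Brew} = 111.4.
Then P_{Aroma} = 86.75 + 0.25·111.4 = 114.6.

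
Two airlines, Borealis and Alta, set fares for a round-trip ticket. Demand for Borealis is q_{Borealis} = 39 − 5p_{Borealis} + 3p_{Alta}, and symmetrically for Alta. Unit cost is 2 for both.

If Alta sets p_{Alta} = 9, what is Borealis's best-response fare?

Borealis's profit: π = (p_{Borealis} − 2)(39 − 5p_{Borealis} + 3p_{Alta}).
∂π/∂p_{Borealis} = 49 − 10p_{Borealis} + 3p_{Alta} = 0 ⇒ p_{Borealis} = 4.9 + 0.3p_{Alta}.
At p_{Alta} = 9: p_{Borealis} = 4.9 + 0.3·9 = 7.6.

7.6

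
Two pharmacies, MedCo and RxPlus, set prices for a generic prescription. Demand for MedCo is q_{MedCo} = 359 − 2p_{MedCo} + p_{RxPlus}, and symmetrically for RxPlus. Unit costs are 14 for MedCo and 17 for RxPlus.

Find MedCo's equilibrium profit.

MedCo's profit: π = (p_{MedCo} − 14)(359 − 2p_{MedCo} + p_{RxPlus}).
∂π/∂p_{MedCo} = 387 − 4p_{MedCo} + p_{RxPlus} = 0 ⇒ p_{MedCo} = 96.75 + 0.25p_{RxPlus}.
Similarly p_{RxPlus} = 98.25 + 0.25p_{MedCo}.
Substituting the second reaction function into the first: p_{MedCo} = 96.75 + 0.25(98.25 + 0.25p_{MedCo}), which gives 0.9375p_{MedCo} = 121.3125 ⇒ p_{MedCo} = 129.4.
Then p_{RxPlus} = 98.25 + 0.25·129.4 = 130.6.
q_{MedCo} = 359 − 2·129.4 + 130.6 = 230.8.
Profit = (129.4 − 14)·230.8 = 26634.32.

26634.32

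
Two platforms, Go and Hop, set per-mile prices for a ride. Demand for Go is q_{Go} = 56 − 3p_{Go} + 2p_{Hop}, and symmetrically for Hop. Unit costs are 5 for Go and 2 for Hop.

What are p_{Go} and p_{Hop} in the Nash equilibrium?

17.1875, 16.0625

Go's profit: π = (p_{Go} − 5)(56 − 3p_{Go} + 2p_{Hop}).
∂π/∂p_{Go} = 71 − 6p_{Go} + 2p_{Hop} = 0 ⇒ p_{Go} = 71/6 + (1/3)p_{Hop}.
Similarly p_{Hop} = 31/3 + (1/3)p_{Go}.
Solving the two reaction functions simultaneously: (1 − (1/3)(1/3))p_{Go} = 71/6 + (1/3)·(31/3), so (8/9)p_{Go} = 275/18 and p_{Go} = 17.1875.
Then p_{Hop} = 31/3 + (1/3)·17.1875 = 16.0625.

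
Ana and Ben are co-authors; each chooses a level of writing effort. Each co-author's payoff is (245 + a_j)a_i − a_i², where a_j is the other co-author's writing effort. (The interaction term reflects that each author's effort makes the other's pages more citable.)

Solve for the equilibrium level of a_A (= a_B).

Ana's payoff is (245 + a_B)a_A − a_A².
∂π/∂a_A = 245 + a_B − 2a_A = 0, so a_A = 122.5 + 0.5a_B.
Setting a_A = a_B in the reaction function: a_A = 122.5 + 0.5a_A, so a_A = 122.5 / 0.5 = 245.

245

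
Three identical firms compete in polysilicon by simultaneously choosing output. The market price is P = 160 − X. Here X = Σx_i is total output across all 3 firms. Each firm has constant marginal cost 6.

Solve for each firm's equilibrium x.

38.5

A representative firm's profit is π_i = x_i(160 − X) − 6x_i, with X = x_i + Σ_{j≠i} x_j.
First-order condition: 154 − 2x_i − Σ_{j≠i} x_j = 0.
In a symmetric equilibrium every firm chooses the same x, so Σ_{j≠i} x_j = 2x. The condition becomes 154 − 4x = 0, giving x = 154/4 = 38.5.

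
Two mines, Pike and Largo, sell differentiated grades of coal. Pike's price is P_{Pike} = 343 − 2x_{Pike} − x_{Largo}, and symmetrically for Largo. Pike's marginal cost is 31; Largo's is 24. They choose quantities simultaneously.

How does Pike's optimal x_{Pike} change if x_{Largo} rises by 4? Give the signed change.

Mine Pike's profit: π = x_{Pike}(343 − 2x_{Pike} − x_{Largo}) − 31x_{Pike}.
∂π/∂x_{Pike} = 312 − 4x_{Pike} − x_{Largo} = 0 ⇒ x_{Pike} = 78 − 0.25x_{Largo}.
The reaction-function slope is −0.25, so a 4-unit rise in x_{Largo} moves x_{Pike} by −0.25 × 4 = −1. Pike's best response falls — the actions are strategic substitutes.

-1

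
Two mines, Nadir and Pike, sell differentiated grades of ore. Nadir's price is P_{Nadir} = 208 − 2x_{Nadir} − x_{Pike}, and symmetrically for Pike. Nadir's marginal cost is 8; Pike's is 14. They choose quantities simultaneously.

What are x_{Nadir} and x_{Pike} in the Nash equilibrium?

Mine Nadir's profit: π = x_{Nadir}(208 − 2x_{Nadir} − x_{Pike}) − 8x_{Nadir}.
∂π/∂x_{Nadir} = 200 − 4x_{Nadir} − x_{Pike} = 0 ⇒ x_{Nadir} = 50 − 0.25x_{Pike}.
Similarly x_{Pike} = 48.5 − 0.25x_{Nadir}.
Substituting the second reaction function into the first: x_{Nadir} = 50 − 0.25(48.5 − 0.25x_{Nadir}), which gives 0.9375x_{Nadir} = 37.875 ⇒ x_{Nadir} = 40.4.
Then x_{Pike} = 48.5 − 0.25·40.4 = 38.4.

40.4, 38.4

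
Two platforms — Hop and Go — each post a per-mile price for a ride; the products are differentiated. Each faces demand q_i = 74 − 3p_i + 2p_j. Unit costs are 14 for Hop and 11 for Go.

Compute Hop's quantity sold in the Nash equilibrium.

Hop's profit: π = (p_{Hop} − 14)(74 − 3p_{Hop} + 2p_{Go}).
∂π/∂p_{Hop} = 116 − 6p_{Hop} + 2p_{Go} = 0 ⇒ p_{Hop} = 58/3 + (1/3)p_{Go}.
Similarly p_{Go} = 107/6 + (1/3)p_{Hop}.
Plugging p_{Go} into Hop's best response: p_{Hop} = 58/3 + (1/3)(107/6 + (1/3)p_{Hop}) ⇒ (8/9)p_{Hop} = 455/18, so p_{Hop} = 28.4375.
Then p_{Go} = 107/6 + (1/3)·28.4375 = 27.3125.
q_{Hop} = 74 − 3·28.4375 + 2·27.3125 = 43.3125.

43.3125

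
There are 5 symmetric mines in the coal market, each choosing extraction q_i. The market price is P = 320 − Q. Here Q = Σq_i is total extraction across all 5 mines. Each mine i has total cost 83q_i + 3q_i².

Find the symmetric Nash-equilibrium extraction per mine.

A representative mine's profit is π_i = q_i(320 − Q) − 83q_i − 3q_i², with Q = q_i + Σ_{j≠i} q_j.
First-order condition: 237 − 8q_i − Σ_{j≠i} q_j = 0.
With identical mines, set every q_j = q: then 237 − 8q − 4q = 0, i.e. q = 237/12 = 19.75.

19.75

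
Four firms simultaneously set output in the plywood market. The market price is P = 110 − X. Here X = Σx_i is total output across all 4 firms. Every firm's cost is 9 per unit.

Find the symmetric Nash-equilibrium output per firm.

A representative firm's profit is π_i = x_i(110 − X) − 9x_i, with X = x_i + Σ_{j≠i} x_j.
First-order condition: 101 − 2x_i − Σ_{j≠i} x_j = 0.
In a symmetric equilibrium every firm chooses the same x, so Σ_{j≠i} x_j = 3x. The condition becomes 101 − 5x = 0, giving x = 101/5 = 20.2.

20.2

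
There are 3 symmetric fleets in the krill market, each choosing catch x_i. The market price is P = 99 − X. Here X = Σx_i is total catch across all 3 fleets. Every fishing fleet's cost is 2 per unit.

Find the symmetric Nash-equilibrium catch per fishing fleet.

24.25

A representative fishing fleet's profit is π_i = x_i(99 − X) − 2x_i, with X = x_i + Σ_{j≠i} x_j.
First-order condition: 97 − 2x_i − Σ_{j≠i} x_j = 0.
Imposing symmetry (x_j = x for all j) turns Σ_{j≠i} x_j into 2x, so 97 = 4x and x = 24.25.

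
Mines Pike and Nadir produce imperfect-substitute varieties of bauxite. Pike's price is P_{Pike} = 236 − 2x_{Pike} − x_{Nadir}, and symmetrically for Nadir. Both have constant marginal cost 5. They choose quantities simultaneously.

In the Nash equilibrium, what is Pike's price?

Mine Pike's profit: π = x_{Pike}(236 − 2x_{Pike} − x_{Nadir}) − 5x_{Pike}.
∂π/∂x_{Pike} = 231 − 4x_{Pike} − x_{Nadir} = 0 ⇒ x_{Pike} = 57.75 − 0.25x_{Nadir}.
By symmetry x_{Nadir} = x_{Pike}; substituting into the reaction function, 1.25x_{Pike} = 57.75 and x_{Pike} = 46.2.
P_{Pike} = 236 − 2·46.2 − 46.2 = 97.4.

97.4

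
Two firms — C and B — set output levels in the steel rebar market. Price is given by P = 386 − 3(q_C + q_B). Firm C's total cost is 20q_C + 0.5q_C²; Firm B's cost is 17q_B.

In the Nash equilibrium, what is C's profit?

Firm C's profit: π = q_C(386 − 3(q_C + q_B)) − 20q_C − 0.5q_C².
∂π/∂q_C = 366 − 7q_C − 3q_B = 0, so q_C = 366/7 − (3/7)q_B.
For B: ∂π/∂q_B = 369 − 6q_B − 3q_C = 0 ⇒ q_B = 61.5 − 0.5q_C.
Substituting the second reaction function into the first: q_C = 366/7 − (3/7)(61.5 − 0.5q_C), which gives (11/14)q_C = 363/14 ⇒ q_C = 33.
Then q_B = 61.5 − 0.5·33 = 45.
Price P = 386 − 3·78 = 152.
C's profit: (152 − 20)·33 − 0.5(33)² = 3811.5.

3811.5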